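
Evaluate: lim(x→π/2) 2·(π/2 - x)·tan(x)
This is a 0·∞ indeterminate form.

Rewrite 0·∞ as a quotient (0/0 or ∞/∞ form), then apply L'Hôpital's rule:
  lim(x→π/2) 2·(π/2 - x)·tan(x) = 2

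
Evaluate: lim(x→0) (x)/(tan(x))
This is a 0/0 indeterminate form.

Apply L'Hôpital's rule: differentiate numerator and denominator separately.
  f(x) = x   ⇒   f'(x) = 1
  g(x) = tan(x)   ⇒   g'(x) = tan(x)^2 + 1
  lim(x→0) f'(x)/g'(x) = lim(x→0) (1)/(tan(x)^2 + 1)
  = 1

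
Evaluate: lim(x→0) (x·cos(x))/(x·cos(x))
This is a 0/0 indeterminate form.

Apply L'Hôpital's rule: differentiate numerator and denominator separately.
  f(x) = x·cos(x)   ⇒   f'(x) = -x·sin(x) + cos(x)
  g(x) = x·cos(x)   ⇒   g'(x) = -x·sin(x) + cos(x)
  lim(x→0) f'(x)/g'(x) = lim(x→0) (-x·sin(x) + cos(x))/(-x·sin(x) + cos(x))
  = 1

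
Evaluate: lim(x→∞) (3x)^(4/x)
This is an exponential indeterminate form.

For exponential indeterminate forms, take the natural log:
  Let L = lim(x→∞) (3x)^(4/x)
  Then ln(L) = lim(x→∞) [exponent × ln(base)]
  Evaluate using L'Hôpital or standard limits, then exponentiate.
  L = 1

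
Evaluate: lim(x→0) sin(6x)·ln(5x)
This is a 0·∞ indeterminate form.

Rewrite 0·∞ as a quotient (0/0 or ∞/∞ form), then apply L'Hôpital's rule:
  lim(x→0) sin(6x)·ln(5x) = 0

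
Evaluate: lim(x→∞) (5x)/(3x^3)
This is an ∞/∞ indeterminate form.

Apply L'Hôpital's rule: differentiate numerator and denominator separately.
  f(x) = 5·x   ⇒   f'(x) = 5
  g(x) = 3·x^3   ⇒   g'(x) = 9·x^2
  lim(x→∞) f'(x)/g'(x) = lim(x→∞) (5)/(9·x^2)
  = 0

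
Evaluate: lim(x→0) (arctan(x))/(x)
This is a 0/0 indeterminate form.

Apply L'Hôpital's rule: differentiate numerator and denominator separately.
  f(x) = atan(x)   ⇒   f'(x) = 1/(x^2 + 1)
  g(x) = x   ⇒   g'(x) = 1
  lim(x→0) f'(x)/g'(x) = lim(x→0) (1/(x^2 + 1))/(1)
  = 1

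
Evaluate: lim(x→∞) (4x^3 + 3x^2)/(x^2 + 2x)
This is an ∞/∞ indeterminate form.

Apply L'Hôpital's rule: differentiate numerator and denominator separately.
  f(x) = 4·x^3 + 3·x^2   ⇒   f'(x) = 12·x^2 + 6·x
  g(x) = x^2 + 2·x   ⇒   g'(x) = 2·x + 2
  lim(x→∞) f'(x)/g'(x) = lim(x→∞) (12·x^2 + 6·x)/(2·x + 2)
  = ∞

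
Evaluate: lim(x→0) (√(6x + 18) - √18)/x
This is a standard limit.

Factor or rationalize the expression:
  lim(x→0) (√(6x + 18) - √18)/x = sqrt(2)/2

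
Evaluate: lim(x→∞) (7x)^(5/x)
This is an exponential indeterminate form.

For exponential indeterminate forms, take the natural log:
  Let L = lim(x→∞) (7x)^(5/x)
  Then ln(L) = lim(x→∞) [exponent × ln(base)]
  Evaluate using L'Hôpital or standard limits, then exponentiate.
  L = 1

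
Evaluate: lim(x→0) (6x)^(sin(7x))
This is an exponential indeterminate form.

For exponential indeterminate forms, take the natural log:
  Let L = lim(x→0) (6x)^(sin(7x))
  Then ln(L) = lim(x→0) [exponent × ln(base)]
  Evaluate using L'Hôpital or standard limits, then exponentiate.
  L = 1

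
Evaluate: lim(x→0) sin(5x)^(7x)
This is an exponential indeterminate form.

For exponential indeterminate forms, take the natural log:
  Let L = lim(x→0) sin(5x)^(7x)
  Then ln(L) = lim(x→0) [exponent × ln(base)]
  Evaluate using L'Hôpital or standard limits, then exponentiate.
  L = 1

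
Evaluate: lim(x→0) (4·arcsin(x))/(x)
This is a 0/0 indeterminate form.

Apply L'Hôpital's rule: differentiate numerator and denominator separately.
  f(x) = 4·asin(x)   ⇒   f'(x) = 4/sqrt(1 - x^2)
  g(x) = x   ⇒   g'(x) = 1
  lim(x→0) f'(x)/g'(x) = lim(x→0) (4/sqrt(1 - x^2))/(1)
  = 4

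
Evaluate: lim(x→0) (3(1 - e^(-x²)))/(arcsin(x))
This is a 0/0 indeterminate form.

Apply L'Hôpital's rule: differentiate numerator and denominator separately.
  f(x) = 3 - 3·e^(-x^2)   ⇒   f'(x) = 6·x·e^(-x^2)
  g(x) = asin(x)   ⇒   g'(x) = 1/sqrt(1 - x^2)
  lim(x→0) f'(x)/g'(x) = lim(x→0) (6·x·e^(-x^2))/(1/sqrt(1 - x^2))
  = 0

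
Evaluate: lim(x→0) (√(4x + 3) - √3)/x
This is a standard limit.

Factor or rationalize the expression:
  lim(x→0) (√(4x + 3) - √3)/x = 2·sqrt(3)/3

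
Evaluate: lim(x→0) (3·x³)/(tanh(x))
This is a 0/0 indeterminate form.

Apply L'Hôpital's rule: differentiate numerator and denominator separately.
  f(x) = 3·x^3   ⇒   f'(x) = 9·x^2
  g(x) = tanh(x)   ⇒   g'(x) = 1 - tanh(x)^2
  lim(x→0) f'(x)/g'(x) = lim(x→0) (9·x^2)/(1 - tanh(x)^2)
  = 0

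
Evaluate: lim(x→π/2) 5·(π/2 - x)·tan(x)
This is a 0·∞ indeterminate form.

Rewrite 0·∞ as a quotient (0/0 or ∞/∞ form), then apply L'Hôpital's rule:
  lim(x→π/2) 5·(π/2 - x)·tan(x) = 5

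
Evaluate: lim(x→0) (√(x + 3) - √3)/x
This is a standard limit.

Factor or rationalize the expression:
  lim(x→0) (√(x + 3) - √3)/x = sqrt(3)/6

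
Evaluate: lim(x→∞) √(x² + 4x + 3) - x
This is an ∞-∞ indeterminate form.

Combine fractions or rationalize to convert ∞-∞ to 0/0 form:
  lim(x→∞) √(x² + 4x + 3) - x = 2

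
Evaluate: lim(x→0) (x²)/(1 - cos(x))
This is a 0/0 indeterminate form.

Apply L'Hôpital's rule: differentiate numerator and denominator separately.
  f(x) = x^2   ⇒   f'(x) = 2·x
  g(x) = 1 - cos(x)   ⇒   g'(x) = sin(x)
  lim(x→0) f'(x)/g'(x) = lim(x→0) (2·x)/(sin(x))
  = 2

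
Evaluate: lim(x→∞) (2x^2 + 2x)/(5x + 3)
This is an ∞/∞ indeterminate form.

Apply L'Hôpital's rule: differentiate numerator and denominator separately.
  f(x) = 2·x^2 + 2·x   ⇒   f'(x) = 4·x + 2
  g(x) = 5·x + 3   ⇒   g'(x) = 5
  lim(x→∞) f'(x)/g'(x) = lim(x→∞) (4·x + 2)/(5)
  = ∞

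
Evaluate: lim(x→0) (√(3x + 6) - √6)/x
This is a standard limit.

Factor or rationalize the expression:
  lim(x→0) (√(3x + 6) - √6)/x = sqrt(6)/4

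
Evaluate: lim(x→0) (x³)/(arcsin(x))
This is a 0/0 indeterminate form.

Apply L'Hôpital's rule: differentiate numerator and denominator separately.
  f(x) = x^3   ⇒   f'(x) = 3·x^2
  g(x) = asin(x)   ⇒   g'(x) = 1/sqrt(1 - x^2)
  lim(x→0) f'(x)/g'(x) = lim(x→0) (3·x^2)/(1/sqrt(1 - x^2))
  = 0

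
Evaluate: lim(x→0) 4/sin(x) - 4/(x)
This is an ∞-∞ indeterminate form.

Combine fractions or rationalize to convert ∞-∞ to 0/0 form:
  lim(x→0) 4/sin(x) - 4/(x) = 0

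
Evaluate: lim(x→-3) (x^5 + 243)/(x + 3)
This is a standard limit.

Factor or rationalize the expression:
  lim(x→-3) (x^5 + 243)/(x + 3) = 405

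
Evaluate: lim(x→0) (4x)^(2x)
This is an exponential indeterminate form.

For exponential indeterminate forms, take the natural log:
  Let L = lim(x→0) (4x)^(2x)
  Then ln(L) = lim(x→0) [exponent × ln(base)]
  Evaluate using L'Hôpital or standard limits, then exponentiate.
  L = 1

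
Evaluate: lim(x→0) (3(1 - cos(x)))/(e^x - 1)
This is a 0/0 indeterminate form.

Apply L'Hôpital's rule: differentiate numerator and denominator separately.
  f(x) = 3 - 3·cos(x)   ⇒   f'(x) = 3·sin(x)
  g(x) = e^(x) - 1   ⇒   g'(x) = e^(x)
  lim(x→0) f'(x)/g'(x) = lim(x→0) (3·sin(x))/(e^(x))
  = 0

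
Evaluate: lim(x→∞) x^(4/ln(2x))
This is an exponential indeterminate form.

For exponential indeterminate forms, take the natural log:
  Let L = lim(x→∞) x^(4/ln(2x))
  Then ln(L) = lim(x→∞) [exponent × ln(base)]
  Evaluate using L'Hôpital or standard limits, then exponentiate.
  L = e^(4)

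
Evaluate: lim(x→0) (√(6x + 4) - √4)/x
This is a standard limit.

Factor or rationalize the expression:
  lim(x→0) (√(6x + 4) - √4)/x = 3/2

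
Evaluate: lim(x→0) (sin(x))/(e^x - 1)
This is a 0/0 indeterminate form.

Apply L'Hôpital's rule: differentiate numerator and denominator separately.
  f(x) = sin(x)   ⇒   f'(x) = cos(x)
  g(x) = e^(x) - 1   ⇒   g'(x) = e^(x)
  lim(x→0) f'(x)/g'(x) = lim(x→0) (cos(x))/(e^(x))
  = 1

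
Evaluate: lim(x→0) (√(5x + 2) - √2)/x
This is a standard limit.

Factor or rationalize the expression:
  lim(x→0) (√(5x + 2) - √2)/x = 5·sqrt(2)/4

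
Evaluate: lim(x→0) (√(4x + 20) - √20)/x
This is a standard limit.

Factor or rationalize the expression:
  lim(x→0) (√(4x + 20) - √20)/x = sqrt(5)/5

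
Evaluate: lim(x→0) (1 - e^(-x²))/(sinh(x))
This is a 0/0 indeterminate form.

Apply L'Hôpital's rule: differentiate numerator and denominator separately.
  f(x) = 1 - e^(-x^2)   ⇒   f'(x) = 2·x·e^(-x^2)
  g(x) = sinh(x)   ⇒   g'(x) = cosh(x)
  lim(x→0) f'(x)/g'(x) = lim(x→0) (2·x·e^(-x^2))/(cosh(x))
  = 0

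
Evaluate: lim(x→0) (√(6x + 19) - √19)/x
This is a standard limit.

Factor or rationalize the expression:
  lim(x→0) (√(6x + 19) - √19)/x = 3·sqrt(19)/19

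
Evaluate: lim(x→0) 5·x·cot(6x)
This is a 0·∞ indeterminate form.

Rewrite 0·∞ as a quotient (0/0 or ∞/∞ form), then apply L'Hôpital's rule:
  lim(x→0) 5·x·cot(6x) = 5/6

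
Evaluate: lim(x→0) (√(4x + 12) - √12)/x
This is a standard limit.

Factor or rationalize the expression:
  lim(x→0) (√(4x + 12) - √12)/x = sqrt(3)/3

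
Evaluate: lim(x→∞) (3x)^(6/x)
This is an exponential indeterminate form.

For exponential indeterminate forms, take the natural log:
  Let L = lim(x→∞) (3x)^(6/x)
  Then ln(L) = lim(x→∞) [exponent × ln(base)]
  Evaluate using L'Hôpital or standard limits, then exponentiate.
  L = 1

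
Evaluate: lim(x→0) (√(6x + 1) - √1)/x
This is a standard limit.

Factor or rationalize the expression:
  lim(x→0) (√(6x + 1) - √1)/x = 3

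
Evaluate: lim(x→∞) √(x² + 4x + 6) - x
This is an ∞-∞ indeterminate form.

Combine fractions or rationalize to convert ∞-∞ to 0/0 form:
  lim(x→∞) √(x² + 4x + 6) - x = 2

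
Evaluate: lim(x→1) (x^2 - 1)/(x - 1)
This is a standard limit.

Factor or rationalize the expression:
  lim(x→1) (x^2 - 1)/(x - 1) = 2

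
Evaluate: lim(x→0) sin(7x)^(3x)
This is an exponential indeterminate form.

For exponential indeterminate forms, take the natural log:
  Let L = lim(x→0) sin(7x)^(3x)
  Then ln(L) = lim(x→0) [exponent × ln(base)]
  Evaluate using L'Hôpital or standard limits, then exponentiate.
  L = 1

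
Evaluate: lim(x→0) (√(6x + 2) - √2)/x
This is a standard limit.

Factor or rationalize the expression:
  lim(x→0) (√(6x + 2) - √2)/x = 3·sqrt(2)/2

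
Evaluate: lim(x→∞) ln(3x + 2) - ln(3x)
This is an ∞-∞ indeterminate form.

Combine fractions or rationalize to convert ∞-∞ to 0/0 form:
  lim(x→∞) ln(3x + 2) - ln(3x) = 0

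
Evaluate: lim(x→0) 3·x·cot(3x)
This is a 0·∞ indeterminate form.

Rewrite 0·∞ as a quotient (0/0 or ∞/∞ form), then apply L'Hôpital's rule:
  lim(x→0) 3·x·cot(3x) = 1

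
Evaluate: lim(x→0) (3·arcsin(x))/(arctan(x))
This is a 0/0 indeterminate form.

Apply L'Hôpital's rule: differentiate numerator and denominator separately.
  f(x) = 3·asin(x)   ⇒   f'(x) = 3/sqrt(1 - x^2)
  g(x) = atan(x)   ⇒   g'(x) = 1/(x^2 + 1)
  lim(x→0) f'(x)/g'(x) = lim(x→0) (3/sqrt(1 - x^2))/(1/(x^2 + 1))
  = 3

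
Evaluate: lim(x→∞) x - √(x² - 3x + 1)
This is an ∞-∞ indeterminate form.

Combine fractions or rationalize to convert ∞-∞ to 0/0 form:
  lim(x→∞) x - √(x² - 3x + 1) = 3/2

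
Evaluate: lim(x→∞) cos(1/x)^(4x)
This is an exponential indeterminate form.

For exponential indeterminate forms, take the natural log:
  Let L = lim(x→∞) cos(1/x)^(4x)
  Then ln(L) = lim(x→∞) [exponent × ln(base)]
  Evaluate using L'Hôpital or standard limits, then exponentiate.
  L = 1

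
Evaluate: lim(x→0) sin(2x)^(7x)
This is an exponential indeterminate form.

For exponential indeterminate forms, take the natural log:
  Let L = lim(x→0) sin(2x)^(7x)
  Then ln(L) = lim(x→0) [exponent × ln(base)]
  Evaluate using L'Hôpital or standard limits, then exponentiate.
  L = 1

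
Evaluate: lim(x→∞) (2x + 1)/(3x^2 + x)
This is an ∞/∞ indeterminate form.

Apply L'Hôpital's rule: differentiate numerator and denominator separately.
  f(x) = 2·x + 1   ⇒   f'(x) = 2
  g(x) = 3·x^2 + x   ⇒   g'(x) = 6·x + 1
  lim(x→∞) f'(x)/g'(x) = lim(x→∞) (2)/(6·x + 1)
  = 0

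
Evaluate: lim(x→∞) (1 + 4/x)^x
This is an exponential indeterminate form.

For exponential indeterminate forms, take the natural log:
  Let L = lim(x→∞) (1 + 4/x)^x
  Then ln(L) = lim(x→∞) [exponent × ln(base)]
  Evaluate using L'Hôpital or standard limits, then exponentiate.
  L = e^(4)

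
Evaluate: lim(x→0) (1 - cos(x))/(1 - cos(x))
This is a 0/0 indeterminate form.

Apply L'Hôpital's rule: differentiate numerator and denominator separately.
  f(x) = 1 - cos(x)   ⇒   f'(x) = sin(x)
  g(x) = 1 - cos(x)   ⇒   g'(x) = sin(x)
  lim(x→0) f'(x)/g'(x) = lim(x→0) (sin(x))/(sin(x))
  = 1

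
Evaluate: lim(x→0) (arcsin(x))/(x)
This is a 0/0 indeterminate form.

Apply L'Hôpital's rule: differentiate numerator and denominator separately.
  f(x) = asin(x)   ⇒   f'(x) = 1/sqrt(1 - x^2)
  g(x) = x   ⇒   g'(x) = 1
  lim(x→0) f'(x)/g'(x) = lim(x→0) (1/sqrt(1 - x^2))/(1)
  = 1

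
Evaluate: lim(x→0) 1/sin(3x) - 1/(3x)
This is an ∞-∞ indeterminate form.

Combine fractions or rationalize to convert ∞-∞ to 0/0 form:
  lim(x→0) 1/sin(3x) - 1/(3x) = 0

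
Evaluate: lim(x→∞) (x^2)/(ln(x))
This is an ∞/∞ indeterminate form.

Apply L'Hôpital's rule: differentiate numerator and denominator separately.
  f(x) = x^2   ⇒   f'(x) = 2·x
  g(x) = ln(x)   ⇒   g'(x) = 1/x
  lim(x→∞) f'(x)/g'(x) = lim(x→∞) (2·x)/(1/x)
  = ∞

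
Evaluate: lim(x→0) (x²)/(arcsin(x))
This is a 0/0 indeterminate form.

Apply L'Hôpital's rule: differentiate numerator and denominator separately.
  f(x) = x^2   ⇒   f'(x) = 2·x
  g(x) = asin(x)   ⇒   g'(x) = 1/sqrt(1 - x^2)
  lim(x→0) f'(x)/g'(x) = lim(x→0) (2·x)/(1/sqrt(1 - x^2))
  = 0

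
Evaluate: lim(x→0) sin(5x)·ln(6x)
This is a 0·∞ indeterminate form.

Rewrite 0·∞ as a quotient (0/0 or ∞/∞ form), then apply L'Hôpital's rule:
  lim(x→0) sin(5x)·ln(6x) = 0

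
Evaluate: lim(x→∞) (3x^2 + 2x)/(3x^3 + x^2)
This is an ∞/∞ indeterminate form.

Apply L'Hôpital's rule: differentiate numerator and denominator separately.
  f(x) = 3·x^2 + 2·x   ⇒   f'(x) = 6·x + 2
  g(x) = 3·x^3 + x^2   ⇒   g'(x) = 9·x^2 + 2·x
  lim(x→∞) f'(x)/g'(x) = lim(x→∞) (6·x + 2)/(9·x^2 + 2·x)
  = 0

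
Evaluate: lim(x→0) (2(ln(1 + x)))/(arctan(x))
This is a 0/0 indeterminate form.

Apply L'Hôpital's rule: differentiate numerator and denominator separately.
  f(x) = 2·ln(x + 1)   ⇒   f'(x) = 2/(x + 1)
  g(x) = atan(x)   ⇒   g'(x) = 1/(x^2 + 1)
  lim(x→0) f'(x)/g'(x) = lim(x→0) (2/(x + 1))/(1/(x^2 + 1))
  = 2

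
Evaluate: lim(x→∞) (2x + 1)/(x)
This is an ∞/∞ indeterminate form.

Apply L'Hôpital's rule: differentiate numerator and denominator separately.
  f(x) = 2·x + 1   ⇒   f'(x) = 2
  g(x) = x   ⇒   g'(x) = 1
  lim(x→∞) f'(x)/g'(x) = lim(x→∞) (2)/(1)
  = 2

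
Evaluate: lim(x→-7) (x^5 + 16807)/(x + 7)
This is a standard limit.

Factor or rationalize the expression:
  lim(x→-7) (x^5 + 16807)/(x + 7) = 12005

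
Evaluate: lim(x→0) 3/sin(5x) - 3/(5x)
This is an ∞-∞ indeterminate form.

Combine fractions or rationalize to convert ∞-∞ to 0/0 form:
  lim(x→0) 3/sin(5x) - 3/(5x) = 0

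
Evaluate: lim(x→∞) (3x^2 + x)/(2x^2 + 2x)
This is an ∞/∞ indeterminate form.

Apply L'Hôpital's rule: differentiate numerator and denominator separately.
  f(x) = 3·x^2 + x   ⇒   f'(x) = 6·x + 1
  g(x) = 2·x^2 + 2·x   ⇒   g'(x) = 4·x + 2
  lim(x→∞) f'(x)/g'(x) = lim(x→∞) (6·x + 1)/(4·x + 2)
  = 3/2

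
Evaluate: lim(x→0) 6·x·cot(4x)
This is a 0·∞ indeterminate form.

Rewrite 0·∞ as a quotient (0/0 or ∞/∞ form), then apply L'Hôpital's rule:
  lim(x→0) 6·x·cot(4x) = 3/2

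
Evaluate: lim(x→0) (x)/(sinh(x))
This is a 0/0 indeterminate form.

Apply L'Hôpital's rule: differentiate numerator and denominator separately.
  f(x) = x   ⇒   f'(x) = 1
  g(x) = sinh(x)   ⇒   g'(x) = cosh(x)
  lim(x→0) f'(x)/g'(x) = lim(x→0) (1)/(cosh(x))
  = 1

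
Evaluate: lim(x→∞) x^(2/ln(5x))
This is an exponential indeterminate form.

For exponential indeterminate forms, take the natural log:
  Let L = lim(x→∞) x^(2/ln(5x))
  Then ln(L) = lim(x→∞) [exponent × ln(base)]
  Evaluate using L'Hôpital or standard limits, then exponentiate.
  L = e²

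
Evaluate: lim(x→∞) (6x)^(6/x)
This is an exponential indeterminate form.

For exponential indeterminate forms, take the natural log:
  Let L = lim(x→∞) (6x)^(6/x)
  Then ln(L) = lim(x→∞) [exponent × ln(base)]
  Evaluate using L'Hôpital or standard limits, then exponentiate.
  L = 1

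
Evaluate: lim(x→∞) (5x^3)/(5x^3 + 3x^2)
This is an ∞/∞ indeterminate form.

Apply L'Hôpital's rule: differentiate numerator and denominator separately.
  f(x) = 5·x^3   ⇒   f'(x) = 15·x^2
  g(x) = 5·x^3 + 3·x^2   ⇒   g'(x) = 15·x^2 + 6·x
  lim(x→∞) f'(x)/g'(x) = lim(x→∞) (15·x^2)/(15·x^2 + 6·x)
  = 1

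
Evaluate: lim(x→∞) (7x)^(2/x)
This is an exponential indeterminate form.

For exponential indeterminate forms, take the natural log:
  Let L = lim(x→∞) (7x)^(2/x)
  Then ln(L) = lim(x→∞) [exponent × ln(base)]
  Evaluate using L'Hôpital or standard limits, then exponentiate.
  L = 1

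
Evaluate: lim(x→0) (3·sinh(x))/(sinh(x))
This is a 0/0 indeterminate form.

Apply L'Hôpital's rule: differentiate numerator and denominator separately.
  f(x) = 3·sinh(x)   ⇒   f'(x) = 3·cosh(x)
  g(x) = sinh(x)   ⇒   g'(x) = cosh(x)
  lim(x→0) f'(x)/g'(x) = lim(x→0) (3·cosh(x))/(cosh(x))
  = 3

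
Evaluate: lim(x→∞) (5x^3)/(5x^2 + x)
This is an ∞/∞ indeterminate form.

Apply L'Hôpital's rule: differentiate numerator and denominator separately.
  f(x) = 5·x^3   ⇒   f'(x) = 15·x^2
  g(x) = 5·x^2 + x   ⇒   g'(x) = 10·x + 1
  lim(x→∞) f'(x)/g'(x) = lim(x→∞) (15·x^2)/(10·x + 1)
  = ∞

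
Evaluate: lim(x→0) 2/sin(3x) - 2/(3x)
This is an ∞-∞ indeterminate form.

Combine fractions or rationalize to convert ∞-∞ to 0/0 form:
  lim(x→0) 2/sin(3x) - 2/(3x) = 0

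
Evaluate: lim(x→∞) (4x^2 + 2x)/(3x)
This is an ∞/∞ indeterminate form.

Apply L'Hôpital's rule: differentiate numerator and denominator separately.
  f(x) = 4·x^2 + 2·x   ⇒   f'(x) = 8·x + 2
  g(x) = 3·x   ⇒   g'(x) = 3
  lim(x→∞) f'(x)/g'(x) = lim(x→∞) (8·x + 2)/(3)
  = ∞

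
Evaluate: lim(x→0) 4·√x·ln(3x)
This is a 0·∞ indeterminate form.

Rewrite 0·∞ as a quotient (0/0 or ∞/∞ form), then apply L'Hôpital's rule:
  lim(x→0) 4·√x·ln(3x) = 0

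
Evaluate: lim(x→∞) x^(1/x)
This is an exponential indeterminate form.

For exponential indeterminate forms, take the natural log:
  Let L = lim(x→∞) x^(1/x)
  Then ln(L) = lim(x→∞) [exponent × ln(base)]
  Evaluate using L'Hôpital or standard limits, then exponentiate.
  L = 1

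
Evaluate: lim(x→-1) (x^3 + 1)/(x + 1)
This is a standard limit.

Factor or rationalize the expression:
  lim(x→-1) (x^3 + 1)/(x + 1) = 3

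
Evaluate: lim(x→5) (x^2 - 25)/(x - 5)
This is a standard limit.

Factor or rationalize the expression:
  lim(x→5) (x^2 - 25)/(x - 5) = 10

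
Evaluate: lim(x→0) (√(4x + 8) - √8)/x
This is a standard limit.

Factor or rationalize the expression:
  lim(x→0) (√(4x + 8) - √8)/x = sqrt(2)/2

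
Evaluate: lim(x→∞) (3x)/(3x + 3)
This is an ∞/∞ indeterminate form.

Apply L'Hôpital's rule: differentiate numerator and denominator separately.
  f(x) = 3·x   ⇒   f'(x) = 3
  g(x) = 3·x + 3   ⇒   g'(x) = 3
  lim(x→∞) f'(x)/g'(x) = lim(x→∞) (3)/(3)
  = 1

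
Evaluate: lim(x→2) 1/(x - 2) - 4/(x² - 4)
This is an ∞-∞ indeterminate form.

Combine fractions or rationalize to convert ∞-∞ to 0/0 form:
  lim(x→2) 1/(x - 2) - 4/(x² - 4) = 1/4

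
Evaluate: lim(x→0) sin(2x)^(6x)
This is an exponential indeterminate form.

For exponential indeterminate forms, take the natural log:
  Let L = lim(x→0) sin(2x)^(6x)
  Then ln(L) = lim(x→0) [exponent × ln(base)]
  Evaluate using L'Hôpital or standard limits, then exponentiate.
  L = 1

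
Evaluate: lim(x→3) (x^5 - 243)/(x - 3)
This is a standard limit.

Factor or rationalize the expression:
  lim(x→3) (x^5 - 243)/(x - 3) = 405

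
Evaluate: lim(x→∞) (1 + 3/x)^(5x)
This is an exponential indeterminate form.

For exponential indeterminate forms, take the natural log:
  Let L = lim(x→∞) (1 + 3/x)^(5x)
  Then ln(L) = lim(x→∞) [exponent × ln(base)]
  Evaluate using L'Hôpital or standard limits, then exponentiate.
  L = e^(15)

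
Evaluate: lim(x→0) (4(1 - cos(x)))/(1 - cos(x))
This is a 0/0 indeterminate form.

Apply L'Hôpital's rule: differentiate numerator and denominator separately.
  f(x) = 4 - 4·cos(x)   ⇒   f'(x) = 4·sin(x)
  g(x) = 1 - cos(x)   ⇒   g'(x) = sin(x)
  lim(x→0) f'(x)/g'(x) = lim(x→0) (4·sin(x))/(sin(x))
  = 4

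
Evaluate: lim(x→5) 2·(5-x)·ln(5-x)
This is a 0·∞ indeterminate form.

Rewrite 0·∞ as a quotient (0/0 or ∞/∞ form), then apply L'Hôpital's rule:
  lim(x→5) 2·(5-x)·ln(5-x) = 0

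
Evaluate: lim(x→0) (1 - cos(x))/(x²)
This is a 0/0 indeterminate form.

Apply L'Hôpital's rule: differentiate numerator and denominator separately.
  f(x) = 1 - cos(x)   ⇒   f'(x) = sin(x)
  g(x) = x^2   ⇒   g'(x) = 2·x
  lim(x→0) f'(x)/g'(x) = lim(x→0) (sin(x))/(2·x)
  = 1/2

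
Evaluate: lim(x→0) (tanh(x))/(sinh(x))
This is a 0/0 indeterminate form.

Apply L'Hôpital's rule: differentiate numerator and denominator separately.
  f(x) = tanh(x)   ⇒   f'(x) = 1 - tanh(x)^2
  g(x) = sinh(x)   ⇒   g'(x) = cosh(x)
  lim(x→0) f'(x)/g'(x) = lim(x→0) (1 - tanh(x)^2)/(cosh(x))
  = 1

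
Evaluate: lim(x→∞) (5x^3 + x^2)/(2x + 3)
This is an ∞/∞ indeterminate form.

Apply L'Hôpital's rule: differentiate numerator and denominator separately.
  f(x) = 5·x^3 + x^2   ⇒   f'(x) = 15·x^2 + 2·x
  g(x) = 2·x + 3   ⇒   g'(x) = 2
  lim(x→∞) f'(x)/g'(x) = lim(x→∞) (15·x^2 + 2·x)/(2)
  = ∞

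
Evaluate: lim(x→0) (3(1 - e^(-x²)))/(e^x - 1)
This is a 0/0 indeterminate form.

Apply L'Hôpital's rule: differentiate numerator and denominator separately.
  f(x) = 3 - 3·e^(-x^2)   ⇒   f'(x) = 6·x·e^(-x^2)
  g(x) = e^(x) - 1   ⇒   g'(x) = e^(x)
  lim(x→0) f'(x)/g'(x) = lim(x→0) (6·x·e^(-x^2))/(e^(x))
  = 0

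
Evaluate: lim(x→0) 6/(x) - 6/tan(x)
This is an ∞-∞ indeterminate form.

Combine fractions or rationalize to convert ∞-∞ to 0/0 form:
  lim(x→0) 6/(x) - 6/tan(x) = 0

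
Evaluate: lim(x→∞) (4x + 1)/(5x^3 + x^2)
This is an ∞/∞ indeterminate form.

Apply L'Hôpital's rule: differentiate numerator and denominator separately.
  f(x) = 4·x + 1   ⇒   f'(x) = 4
  g(x) = 5·x^3 + x^2   ⇒   g'(x) = 15·x^2 + 2·x
  lim(x→∞) f'(x)/g'(x) = lim(x→∞) (4)/(15·x^2 + 2·x)
  = 0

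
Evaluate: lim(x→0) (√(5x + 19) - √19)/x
This is a standard limit.

Factor or rationalize the expression:
  lim(x→0) (√(5x + 19) - √19)/x = 5·sqrt(19)/38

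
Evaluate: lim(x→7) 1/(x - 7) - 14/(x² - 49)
This is an ∞-∞ indeterminate form.

Combine fractions or rationalize to convert ∞-∞ to 0/0 form:
  lim(x→7) 1/(x - 7) - 14/(x² - 49) = 1/14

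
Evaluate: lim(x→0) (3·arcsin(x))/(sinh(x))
This is a 0/0 indeterminate form.

Apply L'Hôpital's rule: differentiate numerator and denominator separately.
  f(x) = 3·asin(x)   ⇒   f'(x) = 3/sqrt(1 - x^2)
  g(x) = sinh(x)   ⇒   g'(x) = cosh(x)
  lim(x→0) f'(x)/g'(x) = lim(x→0) (3/sqrt(1 - x^2))/(cosh(x))
  = 3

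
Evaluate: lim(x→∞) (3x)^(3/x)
This is an exponential indeterminate form.

For exponential indeterminate forms, take the natural log:
  Let L = lim(x→∞) (3x)^(3/x)
  Then ln(L) = lim(x→∞) [exponent × ln(base)]
  Evaluate using L'Hôpital or standard limits, then exponentiate.
  L = 1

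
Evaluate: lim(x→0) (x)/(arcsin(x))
This is a 0/0 indeterminate form.

Apply L'Hôpital's rule: differentiate numerator and denominator separately.
  f(x) = x   ⇒   f'(x) = 1
  g(x) = asin(x)   ⇒   g'(x) = 1/sqrt(1 - x^2)
  lim(x→0) f'(x)/g'(x) = lim(x→0) (1)/(1/sqrt(1 - x^2))
  = 1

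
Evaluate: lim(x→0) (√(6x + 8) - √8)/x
This is a standard limit.

Factor or rationalize the expression:
  lim(x→0) (√(6x + 8) - √8)/x = 3·sqrt(2)/4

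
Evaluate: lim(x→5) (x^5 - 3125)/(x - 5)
This is a standard limit.

Factor or rationalize the expression:
  lim(x→5) (x^5 - 3125)/(x - 5) = 3125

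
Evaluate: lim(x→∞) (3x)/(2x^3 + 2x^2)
This is an ∞/∞ indeterminate form.

Apply L'Hôpital's rule: differentiate numerator and denominator separately.
  f(x) = 3·x   ⇒   f'(x) = 3
  g(x) = 2·x^3 + 2·x^2   ⇒   g'(x) = 6·x^2 + 4·x
  lim(x→∞) f'(x)/g'(x) = lim(x→∞) (3)/(6·x^2 + 4·x)
  = 0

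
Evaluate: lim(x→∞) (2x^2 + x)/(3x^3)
This is an ∞/∞ indeterminate form.

Apply L'Hôpital's rule: differentiate numerator and denominator separately.
  f(x) = 2·x^2 + x   ⇒   f'(x) = 4·x + 1
  g(x) = 3·x^3   ⇒   g'(x) = 9·x^2
  lim(x→∞) f'(x)/g'(x) = lim(x→∞) (4·x + 1)/(9·x^2)
  = 0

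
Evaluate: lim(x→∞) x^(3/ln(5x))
This is an exponential indeterminate form.

For exponential indeterminate forms, take the natural log:
  Let L = lim(x→∞) x^(3/ln(5x))
  Then ln(L) = lim(x→∞) [exponent × ln(base)]
  Evaluate using L'Hôpital or standard limits, then exponentiate.
  L = e^(3)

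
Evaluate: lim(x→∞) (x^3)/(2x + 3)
This is an ∞/∞ indeterminate form.

Apply L'Hôpital's rule: differentiate numerator and denominator separately.
  f(x) = x^3   ⇒   f'(x) = 3·x^2
  g(x) = 2·x + 3   ⇒   g'(x) = 2
  lim(x→∞) f'(x)/g'(x) = lim(x→∞) (3·x^2)/(2)
  = ∞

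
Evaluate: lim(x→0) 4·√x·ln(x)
This is a 0·∞ indeterminate form.

Rewrite 0·∞ as a quotient (0/0 or ∞/∞ form), then apply L'Hôpital's rule:
  lim(x→0) 4·√x·ln(x) = 0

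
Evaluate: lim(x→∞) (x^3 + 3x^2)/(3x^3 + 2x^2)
This is an ∞/∞ indeterminate form.

Apply L'Hôpital's rule: differentiate numerator and denominator separately.
  f(x) = x^3 + 3·x^2   ⇒   f'(x) = 3·x^2 + 6·x
  g(x) = 3·x^3 + 2·x^2   ⇒   g'(x) = 9·x^2 + 4·x
  lim(x→∞) f'(x)/g'(x) = lim(x→∞) (3·x^2 + 6·x)/(9·x^2 + 4·x)
  = 1/3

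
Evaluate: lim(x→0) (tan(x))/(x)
This is a 0/0 indeterminate form.

Apply L'Hôpital's rule: differentiate numerator and denominator separately.
  f(x) = tan(x)   ⇒   f'(x) = tan(x)^2 + 1
  g(x) = x   ⇒   g'(x) = 1
  lim(x→0) f'(x)/g'(x) = lim(x→0) (tan(x)^2 + 1)/(1)
  = 1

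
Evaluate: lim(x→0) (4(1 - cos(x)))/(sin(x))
This is a 0/0 indeterminate form.

Apply L'Hôpital's rule: differentiate numerator and denominator separately.
  f(x) = 4 - 4·cos(x)   ⇒   f'(x) = 4·sin(x)
  g(x) = sin(x)   ⇒   g'(x) = cos(x)
  lim(x→0) f'(x)/g'(x) = lim(x→0) (4·sin(x))/(cos(x))
  = 0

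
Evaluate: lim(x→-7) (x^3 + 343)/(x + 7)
This is a standard limit.

Factor or rationalize the expression:
  lim(x→-7) (x^3 + 343)/(x + 7) = 147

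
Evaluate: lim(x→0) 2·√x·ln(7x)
This is a 0·∞ indeterminate form.

Rewrite 0·∞ as a quotient (0/0 or ∞/∞ form), then apply L'Hôpital's rule:
  lim(x→0) 2·√x·ln(7x) = 0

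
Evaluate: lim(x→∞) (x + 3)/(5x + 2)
This is an ∞/∞ indeterminate form.

Apply L'Hôpital's rule: differentiate numerator and denominator separately.
  f(x) = x + 3   ⇒   f'(x) = 1
  g(x) = 5·x + 2   ⇒   g'(x) = 5
  lim(x→∞) f'(x)/g'(x) = lim(x→∞) (1)/(5)
  = 1/5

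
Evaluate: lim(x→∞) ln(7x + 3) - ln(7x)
This is an ∞-∞ indeterminate form.

Combine fractions or rationalize to convert ∞-∞ to 0/0 form:
  lim(x→∞) ln(7x + 3) - ln(7x) = 0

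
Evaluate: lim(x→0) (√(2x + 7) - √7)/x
This is a standard limit.

Factor or rationalize the expression:
  lim(x→0) (√(2x + 7) - √7)/x = sqrt(7)/7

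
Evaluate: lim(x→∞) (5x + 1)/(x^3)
This is an ∞/∞ indeterminate form.

Apply L'Hôpital's rule: differentiate numerator and denominator separately.
  f(x) = 5·x + 1   ⇒   f'(x) = 5
  g(x) = x^3   ⇒   g'(x) = 3·x^2
  lim(x→∞) f'(x)/g'(x) = lim(x→∞) (5)/(3·x^2)
  = 0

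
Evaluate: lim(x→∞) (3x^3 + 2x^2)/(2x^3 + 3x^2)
This is an ∞/∞ indeterminate form.

Apply L'Hôpital's rule: differentiate numerator and denominator separately.
  f(x) = 3·x^3 + 2·x^2   ⇒   f'(x) = 9·x^2 + 4·x
  g(x) = 2·x^3 + 3·x^2   ⇒   g'(x) = 6·x^2 + 6·x
  lim(x→∞) f'(x)/g'(x) = lim(x→∞) (9·x^2 + 4·x)/(6·x^2 + 6·x)
  = 3/2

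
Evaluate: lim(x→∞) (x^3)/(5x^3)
This is an ∞/∞ indeterminate form.

Apply L'Hôpital's rule: differentiate numerator and denominator separately.
  f(x) = x^3   ⇒   f'(x) = 3·x^2
  g(x) = 5·x^3   ⇒   g'(x) = 15·x^2
  lim(x→∞) f'(x)/g'(x) = lim(x→∞) (3·x^2)/(15·x^2)
  = 1/5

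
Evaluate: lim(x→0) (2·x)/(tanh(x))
This is a 0/0 indeterminate form.

Apply L'Hôpital's rule: differentiate numerator and denominator separately.
  f(x) = 2·x   ⇒   f'(x) = 2
  g(x) = tanh(x)   ⇒   g'(x) = 1 - tanh(x)^2
  lim(x→0) f'(x)/g'(x) = lim(x→0) (2)/(1 - tanh(x)^2)
  = 2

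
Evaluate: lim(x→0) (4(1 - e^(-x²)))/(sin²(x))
This is a 0/0 indeterminate form.

Apply L'Hôpital's rule: differentiate numerator and denominator separately.
  f(x) = 4 - 4·e^(-x^2)   ⇒   f'(x) = 8·x·e^(-x^2)
  g(x) = sin(x)^2   ⇒   g'(x) = 2·sin(x)·cos(x)
  lim(x→0) f'(x)/g'(x) = lim(x→0) (8·x·e^(-x^2))/(2·sin(x)·cos(x))
  = 4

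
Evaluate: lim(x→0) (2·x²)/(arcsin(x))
This is a 0/0 indeterminate form.

Apply L'Hôpital's rule: differentiate numerator and denominator separately.
  f(x) = 2·x^2   ⇒   f'(x) = 4·x
  g(x) = asin(x)   ⇒   g'(x) = 1/sqrt(1 - x^2)
  lim(x→0) f'(x)/g'(x) = lim(x→0) (4·x)/(1/sqrt(1 - x^2))
  = 0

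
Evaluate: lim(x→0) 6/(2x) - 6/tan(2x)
This is an ∞-∞ indeterminate form.

Combine fractions or rationalize to convert ∞-∞ to 0/0 form:
  lim(x→0) 6/(2x) - 6/tan(2x) = 0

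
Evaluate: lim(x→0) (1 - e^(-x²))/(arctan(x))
This is a 0/0 indeterminate form.

Apply L'Hôpital's rule: differentiate numerator and denominator separately.
  f(x) = 1 - e^(-x^2)   ⇒   f'(x) = 2·x·e^(-x^2)
  g(x) = atan(x)   ⇒   g'(x) = 1/(x^2 + 1)
  lim(x→0) f'(x)/g'(x) = lim(x→0) (2·x·e^(-x^2))/(1/(x^2 + 1))
  = 0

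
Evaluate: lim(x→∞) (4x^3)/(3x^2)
This is an ∞/∞ indeterminate form.

Apply L'Hôpital's rule: differentiate numerator and denominator separately.
  f(x) = 4·x^3   ⇒   f'(x) = 12·x^2
  g(x) = 3·x^2   ⇒   g'(x) = 6·x
  lim(x→∞) f'(x)/g'(x) = lim(x→∞) (12·x^2)/(6·x)
  = ∞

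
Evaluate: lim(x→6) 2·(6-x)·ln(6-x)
This is a 0·∞ indeterminate form.

Rewrite 0·∞ as a quotient (0/0 or ∞/∞ form), then apply L'Hôpital's rule:
  lim(x→6) 2·(6-x)·ln(6-x) = 0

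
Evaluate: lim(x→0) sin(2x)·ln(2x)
This is a 0·∞ indeterminate form.

Rewrite 0·∞ as a quotient (0/0 or ∞/∞ form), then apply L'Hôpital's rule:
  lim(x→0) sin(2x)·ln(2x) = 0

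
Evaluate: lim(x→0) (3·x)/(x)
This is a 0/0 indeterminate form.

Apply L'Hôpital's rule: differentiate numerator and denominator separately.
  f(x) = 3·x   ⇒   f'(x) = 3
  g(x) = x   ⇒   g'(x) = 1
  lim(x→0) f'(x)/g'(x) = lim(x→0) (3)/(1)
  = 3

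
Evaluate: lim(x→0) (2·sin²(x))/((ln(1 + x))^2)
This is a 0/0 indeterminate form.

Apply L'Hôpital's rule: differentiate numerator and denominator separately.
  f(x) = 2·sin(x)^2   ⇒   f'(x) = 4·sin(x)·cos(x)
  g(x) = ln(x + 1)^2   ⇒   g'(x) = 2·ln(x + 1)/(x + 1)
  lim(x→0) f'(x)/g'(x) = lim(x→0) (4·sin(x)·cos(x))/(2·ln(x + 1)/(x + 1))
  = 2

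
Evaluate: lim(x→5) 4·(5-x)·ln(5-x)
This is a 0·∞ indeterminate form.

Rewrite 0·∞ as a quotient (0/0 or ∞/∞ form), then apply L'Hôpital's rule:
  lim(x→5) 4·(5-x)·ln(5-x) = 0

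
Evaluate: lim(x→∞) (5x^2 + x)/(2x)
This is an ∞/∞ indeterminate form.

Apply L'Hôpital's rule: differentiate numerator and denominator separately.
  f(x) = 5·x^2 + x   ⇒   f'(x) = 10·x + 1
  g(x) = 2·x   ⇒   g'(x) = 2
  lim(x→∞) f'(x)/g'(x) = lim(x→∞) (10·x + 1)/(2)
  = ∞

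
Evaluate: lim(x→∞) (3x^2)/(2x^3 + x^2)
This is an ∞/∞ indeterminate form.

Apply L'Hôpital's rule: differentiate numerator and denominator separately.
  f(x) = 3·x^2   ⇒   f'(x) = 6·x
  g(x) = 2·x^3 + x^2   ⇒   g'(x) = 6·x^2 + 2·x
  lim(x→∞) f'(x)/g'(x) = lim(x→∞) (6·x)/(6·x^2 + 2·x)
  = 0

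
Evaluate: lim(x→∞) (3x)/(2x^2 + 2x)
This is an ∞/∞ indeterminate form.

Apply L'Hôpital's rule: differentiate numerator and denominator separately.
  f(x) = 3·x   ⇒   f'(x) = 3
  g(x) = 2·x^2 + 2·x   ⇒   g'(x) = 4·x + 2
  lim(x→∞) f'(x)/g'(x) = lim(x→∞) (3)/(4·x + 2)
  = 0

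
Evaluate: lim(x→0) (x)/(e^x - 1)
This is a 0/0 indeterminate form.

Apply L'Hôpital's rule: differentiate numerator and denominator separately.
  f(x) = x   ⇒   f'(x) = 1
  g(x) = e^(x) - 1   ⇒   g'(x) = e^(x)
  lim(x→0) f'(x)/g'(x) = lim(x→0) (1)/(e^(x))
  = 1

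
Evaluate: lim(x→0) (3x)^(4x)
This is an exponential indeterminate form.

For exponential indeterminate forms, take the natural log:
  Let L = lim(x→0) (3x)^(4x)
  Then ln(L) = lim(x→0) [exponent × ln(base)]
  Evaluate using L'Hôpital or standard limits, then exponentiate.
  L = 1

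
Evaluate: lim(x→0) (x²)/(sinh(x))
This is a 0/0 indeterminate form.

Apply L'Hôpital's rule: differentiate numerator and denominator separately.
  f(x) = x^2   ⇒   f'(x) = 2·x
  g(x) = sinh(x)   ⇒   g'(x) = cosh(x)
  lim(x→0) f'(x)/g'(x) = lim(x→0) (2·x)/(cosh(x))
  = 0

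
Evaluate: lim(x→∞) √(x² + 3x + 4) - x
This is an ∞-∞ indeterminate form.

Combine fractions or rationalize to convert ∞-∞ to 0/0 form:
  lim(x→∞) √(x² + 3x + 4) - x = 3/2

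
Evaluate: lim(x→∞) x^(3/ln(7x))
This is an exponential indeterminate form.

For exponential indeterminate forms, take the natural log:
  Let L = lim(x→∞) x^(3/ln(7x))
  Then ln(L) = lim(x→∞) [exponent × ln(base)]
  Evaluate using L'Hôpital or standard limits, then exponentiate.
  L = e^(3)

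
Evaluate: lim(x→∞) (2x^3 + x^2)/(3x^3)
This is an ∞/∞ indeterminate form.

Apply L'Hôpital's rule: differentiate numerator and denominator separately.
  f(x) = 2·x^3 + x^2   ⇒   f'(x) = 6·x^2 + 2·x
  g(x) = 3·x^3   ⇒   g'(x) = 9·x^2
  lim(x→∞) f'(x)/g'(x) = lim(x→∞) (6·x^2 + 2·x)/(9·x^2)
  = 2/3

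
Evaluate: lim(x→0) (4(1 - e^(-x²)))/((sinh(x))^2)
This is a 0/0 indeterminate form.

Apply L'Hôpital's rule: differentiate numerator and denominator separately.
  f(x) = 4 - 4·e^(-x^2)   ⇒   f'(x) = 8·x·e^(-x^2)
  g(x) = sinh(x)^2   ⇒   g'(x) = 2·sinh(x)·cosh(x)
  lim(x→0) f'(x)/g'(x) = lim(x→0) (8·x·e^(-x^2))/(2·sinh(x)·cosh(x))
  = 4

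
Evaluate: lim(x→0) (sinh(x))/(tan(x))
This is a 0/0 indeterminate form.

Apply L'Hôpital's rule: differentiate numerator and denominator separately.
  f(x) = sinh(x)   ⇒   f'(x) = cosh(x)
  g(x) = tan(x)   ⇒   g'(x) = tan(x)^2 + 1
  lim(x→0) f'(x)/g'(x) = lim(x→0) (cosh(x))/(tan(x)^2 + 1)
  = 1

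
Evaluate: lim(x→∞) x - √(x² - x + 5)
This is an ∞-∞ indeterminate form.

Combine fractions or rationalize to convert ∞-∞ to 0/0 form:
  lim(x→∞) x - √(x² - x + 5) = 1/2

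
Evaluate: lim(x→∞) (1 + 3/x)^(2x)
This is an exponential indeterminate form.

For exponential indeterminate forms, take the natural log:
  Let L = lim(x→∞) (1 + 3/x)^(2x)
  Then ln(L) = lim(x→∞) [exponent × ln(base)]
  Evaluate using L'Hôpital or standard limits, then exponentiate.
  L = e^(6)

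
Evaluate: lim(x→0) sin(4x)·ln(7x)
This is a 0·∞ indeterminate form.

Rewrite 0·∞ as a quotient (0/0 or ∞/∞ form), then apply L'Hôpital's rule:
  lim(x→0) sin(4x)·ln(7x) = 0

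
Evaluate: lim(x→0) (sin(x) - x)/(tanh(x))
This is a 0/0 indeterminate form.

Apply L'Hôpital's rule: differentiate numerator and denominator separately.
  f(x) = -x + sin(x)   ⇒   f'(x) = cos(x) - 1
  g(x) = tanh(x)   ⇒   g'(x) = 1 - tanh(x)^2
  lim(x→0) f'(x)/g'(x) = lim(x→0) (cos(x) - 1)/(1 - tanh(x)^2)
  = 0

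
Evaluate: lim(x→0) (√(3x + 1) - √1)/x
This is a standard limit.

Factor or rationalize the expression:
  lim(x→0) (√(3x + 1) - √1)/x = 3/2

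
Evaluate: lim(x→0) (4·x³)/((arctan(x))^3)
This is a 0/0 indeterminate form.

Apply L'Hôpital's rule: differentiate numerator and denominator separately.
  f(x) = 4·x^3   ⇒   f'(x) = 12·x^2
  g(x) = atan(x)^3   ⇒   g'(x) = 3·atan(x)^2/(x^2 + 1)
  lim(x→0) f'(x)/g'(x) = lim(x→0) (12·x^2)/(3·atan(x)^2/(x^2 + 1))
  = 4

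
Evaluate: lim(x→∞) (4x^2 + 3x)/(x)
This is an ∞/∞ indeterminate form.

Apply L'Hôpital's rule: differentiate numerator and denominator separately.
  f(x) = 4·x^2 + 3·x   ⇒   f'(x) = 8·x + 3
  g(x) = x   ⇒   g'(x) = 1
  lim(x→∞) f'(x)/g'(x) = lim(x→∞) (8·x + 3)/(1)
  = ∞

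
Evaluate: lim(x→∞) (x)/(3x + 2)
This is an ∞/∞ indeterminate form.

Apply L'Hôpital's rule: differentiate numerator and denominator separately.
  f(x) = x   ⇒   f'(x) = 1
  g(x) = 3·x + 2   ⇒   g'(x) = 3
  lim(x→∞) f'(x)/g'(x) = lim(x→∞) (1)/(3)
  = 1/3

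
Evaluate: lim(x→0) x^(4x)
This is an exponential indeterminate form.

For exponential indeterminate forms, take the natural log:
  Let L = lim(x→0) x^(4x)
  Then ln(L) = lim(x→0) [exponent × ln(base)]
  Evaluate using L'Hôpital or standard limits, then exponentiate.
  L = 1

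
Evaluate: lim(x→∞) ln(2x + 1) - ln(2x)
This is an ∞-∞ indeterminate form.

Combine fractions or rationalize to convert ∞-∞ to 0/0 form:
  lim(x→∞) ln(2x + 1) - ln(2x) = 0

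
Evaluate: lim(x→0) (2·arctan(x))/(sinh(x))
This is a 0/0 indeterminate form.

Apply L'Hôpital's rule: differentiate numerator and denominator separately.
  f(x) = 2·atan(x)   ⇒   f'(x) = 2/(x^2 + 1)
  g(x) = sinh(x)   ⇒   g'(x) = cosh(x)
  lim(x→0) f'(x)/g'(x) = lim(x→0) (2/(x^2 + 1))/(cosh(x))
  = 2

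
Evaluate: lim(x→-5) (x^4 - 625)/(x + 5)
This is a standard limit.

Factor or rationalize the expression:
  lim(x→-5) (x^4 - 625)/(x + 5) = -500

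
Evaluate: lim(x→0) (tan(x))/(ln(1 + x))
This is a 0/0 indeterminate form.

Apply L'Hôpital's rule: differentiate numerator and denominator separately.
  f(x) = tan(x)   ⇒   f'(x) = tan(x)^2 + 1
  g(x) = ln(x + 1)   ⇒   g'(x) = 1/(x + 1)
  lim(x→0) f'(x)/g'(x) = lim(x→0) (tan(x)^2 + 1)/(1/(x + 1))
  = 1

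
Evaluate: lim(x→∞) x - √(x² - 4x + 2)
This is an ∞-∞ indeterminate form.

Combine fractions or rationalize to convert ∞-∞ to 0/0 form:
  lim(x→∞) x - √(x² - 4x + 2) = 2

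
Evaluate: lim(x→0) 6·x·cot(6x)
This is a 0·∞ indeterminate form.

Rewrite 0·∞ as a quotient (0/0 or ∞/∞ form), then apply L'Hôpital's rule:
  lim(x→0) 6·x·cot(6x) = 1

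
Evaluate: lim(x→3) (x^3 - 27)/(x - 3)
This is a standard limit.

Factor or rationalize the expression:
  lim(x→3) (x^3 - 27)/(x - 3) = 27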